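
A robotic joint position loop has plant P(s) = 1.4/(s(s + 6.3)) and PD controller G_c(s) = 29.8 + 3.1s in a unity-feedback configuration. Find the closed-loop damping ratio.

Forward path: (29.8 + 3.1s)·1.4/(s(s+6.3)). The closed-loop characteristic equation is s² + (6.3 + 1.4·3.1)s + 1.4·29.8 = 0.
That is s² + 10.64s + 41.72 = 0, so ω_n = 6.459 rad/s and ζ = 10.64/(2·6.459) = 0.8236.

ζ = 0.824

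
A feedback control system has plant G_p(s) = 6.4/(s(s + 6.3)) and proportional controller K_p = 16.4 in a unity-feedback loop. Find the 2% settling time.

The closed-loop denominator s² + 6.3s + 105 gives ω_n = √105 = 10.24 and ζ = 6.3/(2ω_n) = 0.3075.
2% settling time T_s ≈ 4/(ζω_n) = 4/3.15 = 1.27 s.

T_s ≈ 1.27 s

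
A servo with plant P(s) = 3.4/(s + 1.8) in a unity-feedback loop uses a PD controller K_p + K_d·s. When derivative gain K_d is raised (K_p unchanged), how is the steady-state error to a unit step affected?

unchanged

K_d affects only the transient (the s-coefficient); the DC loop gain, and hence e_ss, depends only on K_p.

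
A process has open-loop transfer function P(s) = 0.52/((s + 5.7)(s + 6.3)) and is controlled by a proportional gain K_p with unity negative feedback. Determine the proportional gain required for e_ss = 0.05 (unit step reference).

For a type-0 loop with proportional control, e_ss = 1/(1 + K_p·P(0)).
P(0) = 0.01448. Require 1/(1 + K_p·0.01448) = 0.05, so 1 + 0.01448·K_p = 20.
K_p = (20 − 1)/0.01448 = 1310.

K_p = 1310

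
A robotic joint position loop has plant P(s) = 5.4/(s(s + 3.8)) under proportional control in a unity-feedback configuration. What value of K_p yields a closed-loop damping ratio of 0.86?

Closed-loop characteristic equation: s² + 3.8s + K_p·5.4 = 0.
So ω_n = √(5.4K_p) and 2ζω_n = 3.8, giving ζ = 3.8/(2√(5.4K_p)).
Setting ζ = 0.86: √(5.4K_p) = 3.8/(2·0.86) = 2.209, so K_p = 4.881/5.4 = 0.904.

K_p = 0.904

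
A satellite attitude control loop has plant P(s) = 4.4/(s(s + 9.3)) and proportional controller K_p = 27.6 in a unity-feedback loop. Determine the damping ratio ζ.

ζ = 0.422

With unity feedback the closed-loop characteristic equation is s² + 9.3s + 27.6·4.4 = s² + 9.3s + 121.4 = 0.
So ω_n² = 121.4 ⇒ ω_n = 11.02 rad/s, and ζ = 9.3/(2ω_n) = 0.422.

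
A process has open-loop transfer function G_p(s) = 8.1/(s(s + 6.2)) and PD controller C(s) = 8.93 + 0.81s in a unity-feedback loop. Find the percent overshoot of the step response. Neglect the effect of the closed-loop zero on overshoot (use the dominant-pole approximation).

Forward path: (8.93 + 0.81s)·8.1/(s(s+6.2)). The closed-loop characteristic equation is s² + (6.2 + 8.1·0.81)s + 8.1·8.93 = 0.
That is s² + 12.76s + 72.33 = 0, so ω_n = 8.505 rad/s and ζ = 12.76/(2·8.505) = 0.7502.
%OS = 100·exp(−πζ/√(1−ζ²)) = 2.83%.

2.83%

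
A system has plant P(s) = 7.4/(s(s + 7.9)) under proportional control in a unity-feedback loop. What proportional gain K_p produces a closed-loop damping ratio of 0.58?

Closed-loop characteristic equation: s² + 7.9s + K_p·7.4 = 0.
So ω_n = √(7.4K_p) and 2ζω_n = 7.9, giving ζ = 7.9/(2√(7.4K_p)).
Setting ζ = 0.58: √(7.4K_p) = 7.9/(2·0.58) = 6.81, so K_p = 46.38/7.4 = 6.27.

K_p = 6.27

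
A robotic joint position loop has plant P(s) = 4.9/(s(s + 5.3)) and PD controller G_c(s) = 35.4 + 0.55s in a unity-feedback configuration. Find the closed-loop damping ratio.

ζ = 0.304

Forward path: (35.4 + 0.55s)·4.9/(s(s+5.3)). The closed-loop characteristic equation is s² + (5.3 + 4.9·0.55)s + 4.9·35.4 = 0.
That is s² + 7.995s + 173.5 = 0, so ω_n = 13.17 rad/s and ζ = 7.995/(2·13.17) = 0.3035.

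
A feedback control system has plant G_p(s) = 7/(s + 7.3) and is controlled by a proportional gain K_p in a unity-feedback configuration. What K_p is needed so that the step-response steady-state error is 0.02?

For a type-0 loop with proportional control, e_ss = 1/(1 + K_p·G_p(0)).
G_p(0) = 0.9589. Require 1/(1 + K_p·0.9589) = 0.02, so 1 + 0.9589·K_p = 50.
K_p = (50 − 1)/0.9589 = 51.1.

K_p = 51.1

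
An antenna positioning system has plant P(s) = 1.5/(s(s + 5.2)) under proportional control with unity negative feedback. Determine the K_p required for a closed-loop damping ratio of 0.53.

K_p = 16

Closed-loop characteristic equation: s² + 5.2s + K_p·1.5 = 0.
So ω_n = √(1.5K_p) and 2ζω_n = 5.2, giving ζ = 5.2/(2√(1.5K_p)).
Setting ζ = 0.53: √(1.5K_p) = 5.2/(2·0.53) = 4.906, so K_p = 24.07/1.5 = 16.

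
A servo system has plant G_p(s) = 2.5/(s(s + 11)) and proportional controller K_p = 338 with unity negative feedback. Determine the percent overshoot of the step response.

Closed-loop characteristic equation: s² + 11s + 845 = 0, so ω_n = 29.07 rad/s and ζ = 11/(2·29.07) = 0.1892.
%OS = 100·exp(−πζ/√(1−ζ²)) = 100·exp(−π·0.1892/√0.9642) = 54.6%.

54.6%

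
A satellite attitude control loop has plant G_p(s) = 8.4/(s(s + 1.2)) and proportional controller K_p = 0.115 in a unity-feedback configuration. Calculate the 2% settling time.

T_s ≈ 6.67 s

Closed-loop characteristic equation: s² + 1.2s + 0.966 = 0, so ω_n = 0.9829 rad/s and ζ = 1.2/(2·0.9829) = 0.6105.
2% settling time T_s ≈ 4/(ζω_n) = 4/0.6 = 6.67 s.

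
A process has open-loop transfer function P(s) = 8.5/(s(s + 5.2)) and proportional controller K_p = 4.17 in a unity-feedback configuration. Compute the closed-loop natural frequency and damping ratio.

The closed-loop denominator is s(s+5.2) + 4.17·8.5 = s² + 5.2s + 35.45.
So ω_n² = 35.45 ⇒ ω_n = 5.954 rad/s, and ζ = 5.2/(2ω_n) = 0.437.

ω_n = 5.95 rad/s, ζ = 0.437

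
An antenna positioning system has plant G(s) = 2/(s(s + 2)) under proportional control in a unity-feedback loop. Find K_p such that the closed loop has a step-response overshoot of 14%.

From %OS = 100·exp(−πζ/√(1−ζ²)) = 14%, ζ = −ln(0.14)/√(π²+ln²(0.14)) = 0.5305.
Characteristic equation s² + 2s + 2K_p = 0 gives ζ = 2/(2√(2K_p)).
Setting ζ = 0.5305: √(2K_p) = 2/(2·0.5305) = 1.885, so K_p = 3.553/2 = 1.78.

K_p = 1.78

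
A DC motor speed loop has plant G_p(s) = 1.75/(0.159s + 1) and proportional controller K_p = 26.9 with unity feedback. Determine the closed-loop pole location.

s = -302.4

Closed loop: T(s) = K_p·G_p/(1+K_p·G_p) = 47.07/(0.159s + 1 + 47.07), with pole at s = −(1 + 47.07)/0.159 = −302.4.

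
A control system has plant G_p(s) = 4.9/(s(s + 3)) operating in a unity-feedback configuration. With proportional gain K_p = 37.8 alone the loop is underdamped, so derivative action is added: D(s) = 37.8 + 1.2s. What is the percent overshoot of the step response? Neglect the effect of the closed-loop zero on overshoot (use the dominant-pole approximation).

33.8%

Forward path: (37.8 + 1.2s)·4.9/(s(s+3)). The closed-loop characteristic equation is s² + (3 + 4.9·1.2)s + 4.9·37.8 = 0.
That is s² + 8.88s + 185.2 = 0, so ω_n = 13.61 rad/s and ζ = 8.88/(2·13.61) = 0.3262.
%OS = 100·exp(−πζ/√(1−ζ²)) = 33.8%.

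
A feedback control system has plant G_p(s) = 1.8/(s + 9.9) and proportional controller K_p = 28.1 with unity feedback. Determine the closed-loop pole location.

Closed-loop transfer function: T(s) = K_p·G_p(s)/(1 + K_p·G_p(s)) = 50.58/(s + 9.9 + 50.58) = 50.58/(s + 60.48).
The closed-loop pole is at s = −60.48.

s = -60.48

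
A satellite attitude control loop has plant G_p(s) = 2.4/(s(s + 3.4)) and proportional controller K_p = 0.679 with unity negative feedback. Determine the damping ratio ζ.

1 + K_p·G_p(s) = 0 gives s² + 3.4s + 1.63 = 0.
So ω_n² = 1.63 ⇒ ω_n = 1.277 rad/s, and ζ = 3.4/(2ω_n) = 1.33.

ζ = 1.33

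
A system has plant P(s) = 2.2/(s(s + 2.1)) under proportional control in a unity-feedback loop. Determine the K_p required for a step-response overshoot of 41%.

K_p = 6.72

From %OS = 100·exp(−πζ/√(1−ζ²)) = 41%, ζ = −ln(0.41)/√(π²+ln²(0.41)) = 0.273.
Characteristic equation s² + 2.1s + 2.2K_p = 0 gives ζ = 2.1/(2√(2.2K_p)).
Setting ζ = 0.273: √(2.2K_p) = 2.1/(2·0.273) = 3.846, so K_p = 14.79/2.2 = 6.72.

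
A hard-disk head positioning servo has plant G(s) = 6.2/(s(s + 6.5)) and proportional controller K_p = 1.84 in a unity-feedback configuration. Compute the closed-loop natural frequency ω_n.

With unity feedback the closed-loop characteristic equation is s² + 6.5s + 1.84·6.2 = s² + 6.5s + 11.41 = 0.
Matching s² + 2ζω_n s + ω_n²: ω_n = √11.41 = 3.378 rad/s and 2ζω_n = 6.5, so ζ = 6.5/(2·3.378) = 0.962.

ω_n = 3.38 rad/s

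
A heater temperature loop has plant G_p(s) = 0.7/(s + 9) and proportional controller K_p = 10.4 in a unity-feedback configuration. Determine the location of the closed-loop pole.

s = -16.28

Closed-loop transfer function: T(s) = K_p·G_p(s)/(1 + K_p·G_p(s)) = 7.28/(s + 9 + 7.28) = 7.28/(s + 16.28).
The closed-loop pole is at s = −16.28.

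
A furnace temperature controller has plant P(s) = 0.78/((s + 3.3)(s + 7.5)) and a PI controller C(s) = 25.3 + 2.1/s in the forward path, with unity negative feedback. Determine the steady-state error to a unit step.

0

The open loop C(s)P(s) has a pole at the origin (type 1), so the static position error constant is infinite and e_ss = 1/(1+∞) = 0.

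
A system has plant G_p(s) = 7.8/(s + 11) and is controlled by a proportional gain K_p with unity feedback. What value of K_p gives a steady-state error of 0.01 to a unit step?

The loop is type 0, so e_ss(step) = 1/(1 + K_pos) with K_pos = K_p·G_p(0).
G_p(0) = 0.7091. Require 1/(1 + K_p·0.7091) = 0.01, so 1 + 0.7091·K_p = 100.
K_p = (100 − 1)/0.7091 = 140.

K_p = 140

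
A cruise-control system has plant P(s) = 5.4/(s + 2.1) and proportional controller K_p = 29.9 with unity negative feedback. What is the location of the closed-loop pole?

Closed-loop transfer function: T(s) = K_p·P(s)/(1 + K_p·P(s)) = 161.5/(s + 2.1 + 161.5) = 161.5/(s + 163.6).
The closed-loop pole is at s = −163.6.

s = -163.6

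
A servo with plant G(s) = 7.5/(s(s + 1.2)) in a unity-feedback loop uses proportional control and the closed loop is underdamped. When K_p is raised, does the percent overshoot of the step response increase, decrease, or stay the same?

Characteristic equation s² + 1.2s + K_p·7.5 = 0: raising K_p raises ω_n while 2ζω_n = 1.2 is fixed, so ζ falls and overshoot grows.

increase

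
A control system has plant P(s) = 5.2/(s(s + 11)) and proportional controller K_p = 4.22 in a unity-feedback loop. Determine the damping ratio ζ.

ζ = 1.17

1 + K_p·P(s) = 0 gives s² + 11s + 21.94 = 0.
So ω_n² = 21.94 ⇒ ω_n = 4.684 rad/s, and ζ = 11/(2ω_n) = 1.17.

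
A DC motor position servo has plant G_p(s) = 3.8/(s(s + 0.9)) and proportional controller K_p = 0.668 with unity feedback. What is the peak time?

Closed-loop characteristic equation: s² + 0.9s + 2.538 = 0, so ω_n = 1.593 rad/s and ζ = 0.9/(2·1.593) = 0.2824.
Damped frequency ω_d = ω_n√(1−ζ²) = 1.528 rad/s, so peak time T_p = π/ω_d = 2.06 s.

T_p = 2.06 s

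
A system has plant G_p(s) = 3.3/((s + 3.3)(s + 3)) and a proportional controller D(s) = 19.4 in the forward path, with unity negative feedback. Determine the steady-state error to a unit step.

0.134

The loop is type 0. Static position error constant K_pos = D(0)·G_p(0) = 19.4·0.3333 = 6.467.
Steady-state error to a unit step: e_ss = 1/(1+K_pos) = 1/7.467 = 0.134.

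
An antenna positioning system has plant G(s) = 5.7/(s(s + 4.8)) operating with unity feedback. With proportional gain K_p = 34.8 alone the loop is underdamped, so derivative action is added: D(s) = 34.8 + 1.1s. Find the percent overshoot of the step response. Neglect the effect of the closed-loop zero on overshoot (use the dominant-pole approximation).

Forward path: (34.8 + 1.1s)·5.7/(s(s+4.8)). The closed-loop characteristic equation is s² + (4.8 + 5.7·1.1)s + 5.7·34.8 = 0.
That is s² + 11.07s + 198.4 = 0, so ω_n = 14.08 rad/s and ζ = 11.07/(2·14.08) = 0.393.
%OS = 100·exp(−πζ/√(1−ζ²)) = 26.1%.

26.1%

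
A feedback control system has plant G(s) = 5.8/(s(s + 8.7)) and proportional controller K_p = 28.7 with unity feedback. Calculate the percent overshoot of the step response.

The closed-loop denominator s² + 8.7s + 166.5 gives ω_n = √166.5 = 12.9 and ζ = 8.7/(2ω_n) = 0.3372.
%OS = 100·exp(−πζ/√(1−ζ²)) = 100·exp(−π·0.3372/√0.8863) = 32.5%.

32.5%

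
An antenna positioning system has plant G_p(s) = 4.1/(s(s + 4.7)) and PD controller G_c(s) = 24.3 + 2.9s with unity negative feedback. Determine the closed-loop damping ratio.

Forward path: (24.3 + 2.9s)·4.1/(s(s+4.7)). The closed-loop characteristic equation is s² + (4.7 + 4.1·2.9)s + 4.1·24.3 = 0.
That is s² + 16.59s + 99.63 = 0, so ω_n = 9.981 rad/s and ζ = 16.59/(2·9.981) = 0.831.

ζ = 0.831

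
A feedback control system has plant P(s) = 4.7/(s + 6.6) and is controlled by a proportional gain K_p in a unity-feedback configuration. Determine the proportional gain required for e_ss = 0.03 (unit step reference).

The loop is type 0, so e_ss(step) = 1/(1 + K_pos) with K_pos = K_p·P(0).
P(0) = 0.7121. Require 1/(1 + K_p·0.7121) = 0.03, so 1 + 0.7121·K_p = 33.33.
K_p = (33.33 − 1)/0.7121 = 45.4.

K_p = 45.4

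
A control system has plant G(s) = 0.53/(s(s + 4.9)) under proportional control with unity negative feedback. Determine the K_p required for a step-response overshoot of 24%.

From %OS = 100·exp(−πζ/√(1−ζ²)) = 24%, ζ = −ln(0.24)/√(π²+ln²(0.24)) = 0.4136.
Characteristic equation s² + 4.9s + 0.53K_p = 0 gives ζ = 4.9/(2√(0.53K_p)).
Setting ζ = 0.4136: √(0.53K_p) = 4.9/(2·0.4136) = 5.924, so K_p = 35.09/0.53 = 66.2.

K_p = 66.2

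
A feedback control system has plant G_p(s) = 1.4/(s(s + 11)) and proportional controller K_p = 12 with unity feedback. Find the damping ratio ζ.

1 + K_p·G_p(s) = 0 gives s² + 11s + 16.8 = 0.
Matching s² + 2ζω_n s + ω_n²: ω_n = √16.8 = 4.099 rad/s and 2ζω_n = 11, so ζ = 11/(2·4.099) = 1.34.

ζ = 1.34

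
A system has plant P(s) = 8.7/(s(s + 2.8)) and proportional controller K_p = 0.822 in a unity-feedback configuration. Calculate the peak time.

T_p = 1.38 s

The closed-loop denominator s² + 2.8s + 7.151 gives ω_n = √7.151 = 2.674 and ζ = 2.8/(2ω_n) = 0.5235.
Damped frequency ω_d = ω_n√(1−ζ²) = 2.278 rad/s, so peak time T_p = π/ω_d = 1.38 s.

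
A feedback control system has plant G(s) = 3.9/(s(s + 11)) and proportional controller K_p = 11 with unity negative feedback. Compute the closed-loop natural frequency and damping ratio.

ω_n = 6.55 rad/s, ζ = 0.84

1 + K_p·G(s) = 0 gives s² + 11s + 42.9 = 0.
Matching s² + 2ζω_n s + ω_n²: ω_n = √42.9 = 6.55 rad/s and 2ζω_n = 11, so ζ = 11/(2·6.55) = 0.84.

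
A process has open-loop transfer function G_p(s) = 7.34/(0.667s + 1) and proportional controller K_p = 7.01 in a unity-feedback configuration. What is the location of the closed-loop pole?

Closed loop: T(s) = K_p·G_p/(1+K_p·G_p) = 51.45/(0.667s + 1 + 51.45), with pole at s = −(1 + 51.45)/0.667 = −78.64.

s = -78.64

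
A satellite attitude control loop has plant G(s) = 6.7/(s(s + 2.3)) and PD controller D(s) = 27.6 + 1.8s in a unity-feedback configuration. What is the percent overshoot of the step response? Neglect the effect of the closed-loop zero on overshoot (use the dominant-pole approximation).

Forward path: (27.6 + 1.8s)·6.7/(s(s+2.3)). The closed-loop characteristic equation is s² + (2.3 + 6.7·1.8)s + 6.7·27.6 = 0.
That is s² + 14.36s + 184.9 = 0, so ω_n = 13.6 rad/s and ζ = 14.36/(2·13.6) = 0.528.
%OS = 100·exp(−πζ/√(1−ζ²)) = 14.2%.

14.2%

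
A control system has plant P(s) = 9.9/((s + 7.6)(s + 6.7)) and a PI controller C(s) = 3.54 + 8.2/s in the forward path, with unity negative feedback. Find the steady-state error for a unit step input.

The open loop C(s)P(s) has a pole at the origin (type 1), so the static position error constant is infinite and e_ss = 1/(1+∞) = 0.

0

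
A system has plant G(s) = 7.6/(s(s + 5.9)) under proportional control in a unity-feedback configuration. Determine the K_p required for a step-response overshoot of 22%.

K_p = 6.07

From %OS = 100·exp(−πζ/√(1−ζ²)) = 22%, ζ = −ln(0.22)/√(π²+ln²(0.22)) = 0.4342.
Characteristic equation s² + 5.9s + 7.6K_p = 0 gives ζ = 5.9/(2√(7.6K_p)).
Setting ζ = 0.4342: √(7.6K_p) = 5.9/(2·0.4342) = 6.795, so K_p = 46.17/7.6 = 6.07.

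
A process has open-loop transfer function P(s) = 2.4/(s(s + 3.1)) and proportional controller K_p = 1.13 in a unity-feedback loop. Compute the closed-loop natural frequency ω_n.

The closed-loop denominator is s(s+3.1) + 1.13·2.4 = s² + 3.1s + 2.712.
So ω_n² = 2.712 ⇒ ω_n = 1.647 rad/s, and ζ = 3.1/(2ω_n) = 0.941.

ω_n = 1.65 rad/s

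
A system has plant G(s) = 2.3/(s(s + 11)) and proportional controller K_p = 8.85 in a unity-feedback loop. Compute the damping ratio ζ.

1 + K_p·G(s) = 0 gives s² + 11s + 20.35 = 0.
Matching s² + 2ζω_n s + ω_n²: ω_n = √20.35 = 4.512 rad/s and 2ζω_n = 11, so ζ = 11/(2·4.512) = 1.22.

ζ = 1.22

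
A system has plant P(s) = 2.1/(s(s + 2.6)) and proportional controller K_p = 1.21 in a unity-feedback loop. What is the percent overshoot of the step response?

1.19%

The closed-loop denominator s² + 2.6s + 2.541 gives ω_n = √2.541 = 1.594 and ζ = 2.6/(2ω_n) = 0.8155.
%OS = 100·exp(−πζ/√(1−ζ²)) = 100·exp(−π·0.8155/√0.3349) = 1.19%.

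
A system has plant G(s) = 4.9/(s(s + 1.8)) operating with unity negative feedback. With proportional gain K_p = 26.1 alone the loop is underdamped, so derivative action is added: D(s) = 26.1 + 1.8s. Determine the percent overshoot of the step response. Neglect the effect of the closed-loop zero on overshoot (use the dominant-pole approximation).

Forward path: (26.1 + 1.8s)·4.9/(s(s+1.8)). The closed-loop characteristic equation is s² + (1.8 + 4.9·1.8)s + 4.9·26.1 = 0.
That is s² + 10.62s + 127.9 = 0, so ω_n = 11.31 rad/s and ζ = 10.62/(2·11.31) = 0.4695.
%OS = 100·exp(−πζ/√(1−ζ²)) = 18.8%.

18.8%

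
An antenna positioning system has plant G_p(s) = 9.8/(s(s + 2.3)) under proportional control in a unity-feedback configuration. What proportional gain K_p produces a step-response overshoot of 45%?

From %OS = 100·exp(−πζ/√(1−ζ²)) = 45%, ζ = −ln(0.45)/√(π²+ln²(0.45)) = 0.2463.
Characteristic equation s² + 2.3s + 9.8K_p = 0 gives ζ = 2.3/(2√(9.8K_p)).
Setting ζ = 0.2463: √(9.8K_p) = 2.3/(2·0.2463) = 4.668, so K_p = 21.79/9.8 = 2.22.

K_p = 2.22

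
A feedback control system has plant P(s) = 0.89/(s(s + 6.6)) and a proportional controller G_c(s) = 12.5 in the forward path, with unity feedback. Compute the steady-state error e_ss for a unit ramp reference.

0.593

The loop has one pole at the origin (type 1). Velocity error constant K_v = lim_{s→0} s·G_c(s)P(s) = 12.5·0.89/6.6 = 1.686.
Steady-state error to a unit ramp: e_ss = 1/K_v = 0.593.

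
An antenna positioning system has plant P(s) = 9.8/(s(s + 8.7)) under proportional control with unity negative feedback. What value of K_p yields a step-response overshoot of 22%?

From %OS = 100·exp(−πζ/√(1−ζ²)) = 22%, ζ = −ln(0.22)/√(π²+ln²(0.22)) = 0.4342.
Characteristic equation s² + 8.7s + 9.8K_p = 0 gives ζ = 8.7/(2√(9.8K_p)).
Setting ζ = 0.4342: √(9.8K_p) = 8.7/(2·0.4342) = 10.02, so K_p = 100.4/9.8 = 10.2.

K_p = 10.2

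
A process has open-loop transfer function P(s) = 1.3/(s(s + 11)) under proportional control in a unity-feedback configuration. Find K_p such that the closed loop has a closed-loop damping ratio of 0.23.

Closed-loop characteristic equation: s² + 11s + K_p·1.3 = 0.
So ω_n = √(1.3K_p) and 2ζω_n = 11, giving ζ = 11/(2√(1.3K_p)).
Setting ζ = 0.23: √(1.3K_p) = 11/(2·0.23) = 23.91, so K_p = 571.8/1.3 = 440.

K_p = 440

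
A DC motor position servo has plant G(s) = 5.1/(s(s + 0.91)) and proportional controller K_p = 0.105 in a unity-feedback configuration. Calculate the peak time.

The closed-loop denominator s² + 0.91s + 0.5355 gives ω_n = √0.5355 = 0.7318 and ζ = 0.91/(2ω_n) = 0.6218.
Damped frequency ω_d = ω_n√(1−ζ²) = 0.5731 rad/s, so peak time T_p = π/ω_d = 5.48 s.

T_p = 5.48 s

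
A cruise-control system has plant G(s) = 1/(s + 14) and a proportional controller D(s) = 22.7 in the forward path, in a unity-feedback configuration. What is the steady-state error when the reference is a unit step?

The loop is type 0. Static position error constant K_pos = D(0)·G(0) = 22.7·0.07143 = 1.621.
Steady-state error to a unit step: e_ss = 1/(1+K_pos) = 1/2.621 = 0.381.

0.381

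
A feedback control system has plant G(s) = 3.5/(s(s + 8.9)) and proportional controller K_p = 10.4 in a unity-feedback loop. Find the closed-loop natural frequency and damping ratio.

ω_n = 6.03 rad/s, ζ = 0.738

With unity feedback the closed-loop characteristic equation is s² + 8.9s + 10.4·3.5 = s² + 8.9s + 36.4 = 0.
So ω_n² = 36.4 ⇒ ω_n = 6.033 rad/s, and ζ = 8.9/(2ω_n) = 0.738.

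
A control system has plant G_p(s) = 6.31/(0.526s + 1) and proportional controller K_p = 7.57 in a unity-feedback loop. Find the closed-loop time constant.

Closed loop: T(s) = K_p·G_p/(1+K_p·G_p) = 47.77/(0.526s + 1 + 47.77), with pole at s = −(1 + 47.77)/0.526 = −92.71.
Closed-loop time constant τ = 1/92.71 = 0.0108 s.

τ = 0.0108 s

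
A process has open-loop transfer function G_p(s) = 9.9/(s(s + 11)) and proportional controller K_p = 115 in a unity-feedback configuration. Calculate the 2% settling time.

T_s ≈ 0.727 s

The closed-loop denominator s² + 11s + 1138 gives ω_n = √1138 = 33.74 and ζ = 11/(2ω_n) = 0.163.
2% settling time T_s ≈ 4/(ζω_n) = 4/5.5 = 0.727 s.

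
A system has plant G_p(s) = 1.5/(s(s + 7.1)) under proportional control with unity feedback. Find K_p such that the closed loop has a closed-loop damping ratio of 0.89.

K_p = 10.6

Closed-loop characteristic equation: s² + 7.1s + K_p·1.5 = 0.
So ω_n = √(1.5K_p) and 2ζω_n = 7.1, giving ζ = 7.1/(2√(1.5K_p)).
Setting ζ = 0.89: √(1.5K_p) = 7.1/(2·0.89) = 3.989, so K_p = 15.91/1.5 = 10.6.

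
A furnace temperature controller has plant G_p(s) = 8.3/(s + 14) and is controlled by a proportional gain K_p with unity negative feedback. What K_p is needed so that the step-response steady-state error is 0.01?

K_p = 167

Steady-state error for a unit step on this type-0 loop is 1/(1 + K_p·G_p(0)).
G_p(0) = 0.5929. Require 1/(1 + K_p·0.5929) = 0.01, so 1 + 0.5929·K_p = 100.
K_p = (100 − 1)/0.5929 = 167.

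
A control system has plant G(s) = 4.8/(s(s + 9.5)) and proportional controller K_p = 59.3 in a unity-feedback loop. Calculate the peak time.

Closed-loop characteristic equation: s² + 9.5s + 284.6 = 0, so ω_n = 16.87 rad/s and ζ = 9.5/(2·16.87) = 0.2815.
Damped frequency ω_d = ω_n√(1−ζ²) = 16.19 rad/s, so peak time T_p = π/ω_d = 0.194 s.

T_p = 0.194 s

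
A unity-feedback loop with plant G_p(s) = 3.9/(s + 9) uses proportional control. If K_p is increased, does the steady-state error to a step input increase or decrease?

The position error constant K_pos = K_p·G_p(0) grows with K_p, and e_ss = 1/(1+K_pos) falls.

decrease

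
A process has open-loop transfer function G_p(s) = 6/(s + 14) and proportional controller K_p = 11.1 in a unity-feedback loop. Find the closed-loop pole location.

s = -80.6

Closed-loop transfer function: T(s) = K_p·G_p(s)/(1 + K_p·G_p(s)) = 66.6/(s + 14 + 66.6) = 66.6/(s + 80.6).
The closed-loop pole is at s = −80.6.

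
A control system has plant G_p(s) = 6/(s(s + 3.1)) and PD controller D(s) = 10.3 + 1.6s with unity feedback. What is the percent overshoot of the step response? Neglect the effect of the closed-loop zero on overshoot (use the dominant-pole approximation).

1.35%

Forward path: (10.3 + 1.6s)·6/(s(s+3.1)). The closed-loop characteristic equation is s² + (3.1 + 6·1.6)s + 6·10.3 = 0.
That is s² + 12.7s + 61.8 = 0, so ω_n = 7.861 rad/s and ζ = 12.7/(2·7.861) = 0.8078.
%OS = 100·exp(−πζ/√(1−ζ²)) = 1.35%.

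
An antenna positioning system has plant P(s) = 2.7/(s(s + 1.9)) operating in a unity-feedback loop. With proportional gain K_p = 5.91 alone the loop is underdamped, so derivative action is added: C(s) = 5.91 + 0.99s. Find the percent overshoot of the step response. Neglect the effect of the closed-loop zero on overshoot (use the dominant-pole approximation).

Forward path: (5.91 + 0.99s)·2.7/(s(s+1.9)). The closed-loop characteristic equation is s² + (1.9 + 2.7·0.99)s + 2.7·5.91 = 0.
That is s² + 4.573s + 15.96 = 0, so ω_n = 3.995 rad/s and ζ = 4.573/(2·3.995) = 0.5724.
%OS = 100·exp(−πζ/√(1−ζ²)) = 11.2%.

11.2%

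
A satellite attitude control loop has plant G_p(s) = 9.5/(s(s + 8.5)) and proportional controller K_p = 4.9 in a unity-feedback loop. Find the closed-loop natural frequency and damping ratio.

1 + K_p·G_p(s) = 0 gives s² + 8.5s + 46.55 = 0.
So ω_n² = 46.55 ⇒ ω_n = 6.823 rad/s, and ζ = 8.5/(2ω_n) = 0.623.

ω_n = 6.82 rad/s, ζ = 0.623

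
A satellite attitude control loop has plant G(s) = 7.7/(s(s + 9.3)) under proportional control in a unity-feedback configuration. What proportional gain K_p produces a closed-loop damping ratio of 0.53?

K_p = 10

Closed-loop characteristic equation: s² + 9.3s + K_p·7.7 = 0.
So ω_n = √(7.7K_p) and 2ζω_n = 9.3, giving ζ = 9.3/(2√(7.7K_p)).
Setting ζ = 0.53: √(7.7K_p) = 9.3/(2·0.53) = 8.774, so K_p = 76.98/7.7 = 10.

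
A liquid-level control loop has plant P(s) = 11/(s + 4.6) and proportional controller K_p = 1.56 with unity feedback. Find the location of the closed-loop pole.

Closed-loop transfer function: T(s) = K_p·P(s)/(1 + K_p·P(s)) = 17.16/(s + 4.6 + 17.16) = 17.16/(s + 21.76).
The closed-loop pole is at s = −21.76.

s = -21.76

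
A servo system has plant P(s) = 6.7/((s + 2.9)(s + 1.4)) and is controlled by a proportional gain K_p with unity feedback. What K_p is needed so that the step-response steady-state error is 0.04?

K_p = 14.5

Steady-state error for a unit step on this type-0 loop is 1/(1 + K_p·P(0)).
P(0) = 1.65. Require 1/(1 + K_p·1.65) = 0.04, so 1 + 1.65·K_p = 25.
K_p = (25 − 1)/1.65 = 14.5.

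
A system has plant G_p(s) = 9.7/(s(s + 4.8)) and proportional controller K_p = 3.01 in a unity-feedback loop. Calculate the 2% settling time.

T_s ≈ 1.67 s

Closed-loop characteristic equation: s² + 4.8s + 29.2 = 0, so ω_n = 5.403 rad/s and ζ = 4.8/(2·5.403) = 0.4442.
2% settling time T_s ≈ 4/(ζω_n) = 4/2.4 = 1.67 s.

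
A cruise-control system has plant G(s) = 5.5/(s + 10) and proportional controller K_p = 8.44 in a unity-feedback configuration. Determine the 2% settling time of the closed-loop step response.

T_s ≈ 0.0709 s

Closed-loop transfer function: T(s) = K_p·G(s)/(1 + K_p·G(s)) = 46.42/(s + 10 + 46.42) = 46.42/(s + 56.42).
Time constant τ = 1/56.42 = 0.01772 s, so the 2% settling time is about 4τ = 0.0709 s.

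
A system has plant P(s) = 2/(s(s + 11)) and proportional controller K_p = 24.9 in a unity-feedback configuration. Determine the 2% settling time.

T_s ≈ 0.727 s

The closed-loop denominator s² + 11s + 49.8 gives ω_n = √49.8 = 7.057 and ζ = 11/(2ω_n) = 0.7794.
2% settling time T_s ≈ 4/(ζω_n) = 4/5.5 = 0.727 s.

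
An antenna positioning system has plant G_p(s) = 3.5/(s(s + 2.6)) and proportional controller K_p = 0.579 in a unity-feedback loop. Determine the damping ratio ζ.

With unity feedback the closed-loop characteristic equation is s² + 2.6s + 0.579·3.5 = s² + 2.6s + 2.026 = 0.
Matching s² + 2ζω_n s + ω_n²: ω_n = √2.026 = 1.424 rad/s and 2ζω_n = 2.6, so ζ = 2.6/(2·1.424) = 0.913.

ζ = 0.913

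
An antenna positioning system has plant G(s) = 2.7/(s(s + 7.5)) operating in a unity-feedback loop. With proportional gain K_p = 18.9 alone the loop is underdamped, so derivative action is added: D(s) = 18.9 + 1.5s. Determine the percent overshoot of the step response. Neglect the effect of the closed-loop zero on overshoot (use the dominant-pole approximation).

Forward path: (18.9 + 1.5s)·2.7/(s(s+7.5)). The closed-loop characteristic equation is s² + (7.5 + 2.7·1.5)s + 2.7·18.9 = 0.
That is s² + 11.55s + 51.03 = 0, so ω_n = 7.144 rad/s and ζ = 11.55/(2·7.144) = 0.8084.
%OS = 100·exp(−πζ/√(1−ζ²)) = 1.34%.

1.34%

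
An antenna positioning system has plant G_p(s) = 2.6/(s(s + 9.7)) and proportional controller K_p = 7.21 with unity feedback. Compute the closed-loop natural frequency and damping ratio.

ω_n = 4.33 rad/s, ζ = 1.12

The closed-loop denominator is s(s+9.7) + 7.21·2.6 = s² + 9.7s + 18.75.
So ω_n² = 18.75 ⇒ ω_n = 4.33 rad/s, and ζ = 9.7/(2ω_n) = 1.12.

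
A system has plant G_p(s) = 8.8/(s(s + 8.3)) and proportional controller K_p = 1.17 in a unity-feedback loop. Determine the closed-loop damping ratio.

With unity feedback the closed-loop characteristic equation is s² + 8.3s + 1.17·8.8 = s² + 8.3s + 10.3 = 0.
Matching s² + 2ζω_n s + ω_n²: ω_n = √10.3 = 3.209 rad/s and 2ζω_n = 8.3, so ζ = 8.3/(2·3.209) = 1.29.

ζ = 1.29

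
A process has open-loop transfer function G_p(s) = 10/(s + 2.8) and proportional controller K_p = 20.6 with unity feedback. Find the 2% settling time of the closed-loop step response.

T_s ≈ 0.0192 s

Closed-loop transfer function: T(s) = K_p·G_p(s)/(1 + K_p·G_p(s)) = 206/(s + 2.8 + 206) = 206/(s + 208.8).
Time constant τ = 1/208.8 = 0.004789 s, so the 2% settling time is about 4τ = 0.0192 s.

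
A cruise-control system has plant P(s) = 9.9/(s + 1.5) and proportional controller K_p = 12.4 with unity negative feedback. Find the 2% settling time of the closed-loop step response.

T_s ≈ 0.0322 s

Closed-loop transfer function: T(s) = K_p·P(s)/(1 + K_p·P(s)) = 122.8/(s + 1.5 + 122.8) = 122.8/(s + 124.3).
Time constant τ = 1/124.3 = 0.008048 s, so the 2% settling time is about 4τ = 0.0322 s.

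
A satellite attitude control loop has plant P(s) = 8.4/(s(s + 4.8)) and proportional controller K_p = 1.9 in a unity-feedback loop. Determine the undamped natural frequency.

1 + K_p·P(s) = 0 gives s² + 4.8s + 15.96 = 0.
So ω_n² = 15.96 ⇒ ω_n = 3.995 rad/s, and ζ = 4.8/(2ω_n) = 0.601.

ω_n = 3.99 rad/s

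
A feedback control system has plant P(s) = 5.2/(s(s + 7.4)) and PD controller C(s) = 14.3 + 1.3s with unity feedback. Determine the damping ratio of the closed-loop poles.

Forward path: (14.3 + 1.3s)·5.2/(s(s+7.4)). The closed-loop characteristic equation is s² + (7.4 + 5.2·1.3)s + 5.2·14.3 = 0.
That is s² + 14.16s + 74.36 = 0, so ω_n = 8.623 rad/s and ζ = 14.16/(2·8.623) = 0.821.

ζ = 0.821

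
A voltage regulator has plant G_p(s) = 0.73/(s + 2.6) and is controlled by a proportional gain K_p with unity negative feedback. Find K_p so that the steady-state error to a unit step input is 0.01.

K_p = 353

For a type-0 loop with proportional control, e_ss = 1/(1 + K_p·G_p(0)).
G_p(0) = 0.2808. Require 1/(1 + K_p·0.2808) = 0.01, so 1 + 0.2808·K_p = 100.
K_p = (100 − 1)/0.2808 = 353.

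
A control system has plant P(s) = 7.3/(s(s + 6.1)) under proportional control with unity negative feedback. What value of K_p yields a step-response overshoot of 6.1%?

K_p = 2.88

From %OS = 100·exp(−πζ/√(1−ζ²)) = 6.1%, ζ = −ln(0.061)/√(π²+ln²(0.061)) = 0.6649.
Characteristic equation s² + 6.1s + 7.3K_p = 0 gives ζ = 6.1/(2√(7.3K_p)).
Setting ζ = 0.6649: √(7.3K_p) = 6.1/(2·0.6649) = 4.587, so K_p = 21.04/7.3 = 2.88.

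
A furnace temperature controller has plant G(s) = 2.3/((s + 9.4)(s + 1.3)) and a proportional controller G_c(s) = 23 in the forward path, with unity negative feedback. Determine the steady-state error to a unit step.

The loop is type 0. Static position error constant K_pos = G_c(0)·G(0) = 23·0.1882 = 4.329.
Steady-state error to a unit step: e_ss = 1/(1+K_pos) = 1/5.329 = 0.188.

0.188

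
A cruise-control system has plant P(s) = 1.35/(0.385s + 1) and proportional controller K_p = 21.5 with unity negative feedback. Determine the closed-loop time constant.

τ = 0.0128 s

Closed loop: T(s) = K_p·P/(1+K_p·P) = 29.03/(0.385s + 1 + 29.03), with pole at s = −(1 + 29.03)/0.385 = −77.99.
Closed-loop time constant τ = 1/77.99 = 0.0128 s.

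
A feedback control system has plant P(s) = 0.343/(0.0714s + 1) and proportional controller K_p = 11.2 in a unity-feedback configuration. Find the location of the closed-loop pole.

s = -67.81

Closed loop: T(s) = K_p·P/(1+K_p·P) = 3.842/(0.0714s + 1 + 3.842), with pole at s = −(1 + 3.842)/0.0714 = −67.81.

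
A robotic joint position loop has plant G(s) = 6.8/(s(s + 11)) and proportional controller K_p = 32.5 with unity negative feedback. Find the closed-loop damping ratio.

ζ = 0.37

With unity feedback the closed-loop characteristic equation is s² + 11s + 32.5·6.8 = s² + 11s + 221 = 0.
So ω_n² = 221 ⇒ ω_n = 14.87 rad/s, and ζ = 11/(2ω_n) = 0.37.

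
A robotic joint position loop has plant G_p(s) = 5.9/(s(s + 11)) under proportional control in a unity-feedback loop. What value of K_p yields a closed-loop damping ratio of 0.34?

Closed-loop characteristic equation: s² + 11s + K_p·5.9 = 0.
So ω_n = √(5.9K_p) and 2ζω_n = 11, giving ζ = 11/(2√(5.9K_p)).
Setting ζ = 0.34: √(5.9K_p) = 11/(2·0.34) = 16.18, so K_p = 261.7/5.9 = 44.4.

K_p = 44.4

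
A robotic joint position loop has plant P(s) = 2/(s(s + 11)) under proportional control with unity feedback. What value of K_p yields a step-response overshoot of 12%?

From %OS = 100·exp(−πζ/√(1−ζ²)) = 12%, ζ = −ln(0.12)/√(π²+ln²(0.12)) = 0.5594.
Characteristic equation s² + 11s + 2K_p = 0 gives ζ = 11/(2√(2K_p)).
Setting ζ = 0.5594: √(2K_p) = 11/(2·0.5594) = 9.832, so K_p = 96.66/2 = 48.3.

K_p = 48.3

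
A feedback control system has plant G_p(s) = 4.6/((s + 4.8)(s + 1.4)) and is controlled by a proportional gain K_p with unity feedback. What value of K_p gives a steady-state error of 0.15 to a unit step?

K_p = 8.28

For a type-0 loop with proportional control, e_ss = 1/(1 + K_p·G_p(0)).
G_p(0) = 0.6845. Require 1/(1 + K_p·0.6845) = 0.15, so 1 + 0.6845·K_p = 6.667.
K_p = (6.667 − 1)/0.6845 = 8.28.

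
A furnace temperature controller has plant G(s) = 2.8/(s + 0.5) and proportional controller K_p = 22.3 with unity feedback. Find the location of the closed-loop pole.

Closed-loop transfer function: T(s) = K_p·G(s)/(1 + K_p·G(s)) = 62.44/(s + 0.5 + 62.44) = 62.44/(s + 62.94).
The closed-loop pole is at s = −62.94.

s = -62.94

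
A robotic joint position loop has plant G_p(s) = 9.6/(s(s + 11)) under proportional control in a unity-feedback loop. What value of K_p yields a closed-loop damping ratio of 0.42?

K_p = 17.9

Closed-loop characteristic equation: s² + 11s + K_p·9.6 = 0.
So ω_n = √(9.6K_p) and 2ζω_n = 11, giving ζ = 11/(2√(9.6K_p)).
Setting ζ = 0.42: √(9.6K_p) = 11/(2·0.42) = 13.1, so K_p = 171.5/9.6 = 17.9.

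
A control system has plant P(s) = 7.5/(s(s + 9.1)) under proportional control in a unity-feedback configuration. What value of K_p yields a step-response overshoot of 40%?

From %OS = 100·exp(−πζ/√(1−ζ²)) = 40%, ζ = −ln(0.4)/√(π²+ln²(0.4)) = 0.28.
Characteristic equation s² + 9.1s + 7.5K_p = 0 gives ζ = 9.1/(2√(7.5K_p)).
Setting ζ = 0.28: √(7.5K_p) = 9.1/(2·0.28) = 16.25, so K_p = 264.1/7.5 = 35.2.

K_p = 35.2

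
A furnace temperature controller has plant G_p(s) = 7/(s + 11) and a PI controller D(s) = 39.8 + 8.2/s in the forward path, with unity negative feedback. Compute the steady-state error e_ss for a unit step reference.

The open loop D(s)G_p(s) has a pole at the origin (type 1), so the static position error constant is infinite and e_ss = 1/(1+∞) = 0.

0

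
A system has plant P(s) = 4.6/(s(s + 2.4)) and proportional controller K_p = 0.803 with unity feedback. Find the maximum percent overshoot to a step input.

The closed-loop denominator s² + 2.4s + 3.694 gives ω_n = √3.694 = 1.922 and ζ = 2.4/(2ω_n) = 0.6244.
%OS = 100·exp(−πζ/√(1−ζ²)) = 100·exp(−π·0.6244/√0.6102) = 8.12%.

8.12%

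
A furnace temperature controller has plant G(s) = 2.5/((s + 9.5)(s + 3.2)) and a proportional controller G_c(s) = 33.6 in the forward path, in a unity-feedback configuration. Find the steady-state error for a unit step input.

The loop is type 0. Static position error constant K_pos = G_c(0)·G(0) = 33.6·0.08224 = 2.763.
Steady-state error to a unit step: e_ss = 1/(1+K_pos) = 1/3.763 = 0.266.

0.266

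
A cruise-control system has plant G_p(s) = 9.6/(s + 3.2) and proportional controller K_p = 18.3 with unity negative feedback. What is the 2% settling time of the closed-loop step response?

Closed-loop transfer function: T(s) = K_p·G_p(s)/(1 + K_p·G_p(s)) = 175.7/(s + 3.2 + 175.7) = 175.7/(s + 178.9).
Time constant τ = 1/178.9 = 0.00559 s, so the 2% settling time is about 4τ = 0.0224 s.

T_s ≈ 0.0224 s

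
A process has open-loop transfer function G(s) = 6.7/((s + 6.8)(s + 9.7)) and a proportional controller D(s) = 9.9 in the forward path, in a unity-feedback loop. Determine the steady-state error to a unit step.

0.499

The loop is type 0. Static position error constant K_pos = D(0)·G(0) = 9.9·0.1016 = 1.006.
Steady-state error to a unit step: e_ss = 1/(1+K_pos) = 1/2.006 = 0.499.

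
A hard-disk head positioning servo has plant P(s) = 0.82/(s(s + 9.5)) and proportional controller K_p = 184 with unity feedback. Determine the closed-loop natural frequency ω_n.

With unity feedback the closed-loop characteristic equation is s² + 9.5s + 184·0.82 = s² + 9.5s + 150.9 = 0.
So ω_n² = 150.9 ⇒ ω_n = 12.28 rad/s, and ζ = 9.5/(2ω_n) = 0.387.

ω_n = 12.3 rad/s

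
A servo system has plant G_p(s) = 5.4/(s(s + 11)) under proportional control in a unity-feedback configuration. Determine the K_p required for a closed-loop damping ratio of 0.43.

K_p = 30.3

Closed-loop characteristic equation: s² + 11s + K_p·5.4 = 0.
So ω_n = √(5.4K_p) and 2ζω_n = 11, giving ζ = 11/(2√(5.4K_p)).
Setting ζ = 0.43: √(5.4K_p) = 11/(2·0.43) = 12.79, so K_p = 163.6/5.4 = 30.3.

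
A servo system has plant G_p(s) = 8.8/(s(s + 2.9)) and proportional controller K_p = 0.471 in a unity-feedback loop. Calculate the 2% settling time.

Closed-loop characteristic equation: s² + 2.9s + 4.145 = 0, so ω_n = 2.036 rad/s and ζ = 2.9/(2·2.036) = 0.7122.
2% settling time T_s ≈ 4/(ζω_n) = 4/1.45 = 2.76 s.

T_s ≈ 2.76 s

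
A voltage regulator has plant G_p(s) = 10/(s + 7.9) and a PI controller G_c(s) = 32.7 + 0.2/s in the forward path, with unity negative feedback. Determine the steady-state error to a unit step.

The open loop G_c(s)G_p(s) has a pole at the origin (type 1), so the static position error constant is infinite and e_ss = 1/(1+∞) = 0.

0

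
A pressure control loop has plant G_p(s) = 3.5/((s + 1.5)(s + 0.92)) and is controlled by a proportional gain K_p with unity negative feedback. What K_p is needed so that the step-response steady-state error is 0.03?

K_p = 12.7

For a type-0 loop with proportional control, e_ss = 1/(1 + K_p·G_p(0)).
G_p(0) = 2.536. Require 1/(1 + K_p·2.536) = 0.03, so 1 + 2.536·K_p = 33.33.
K_p = (33.33 − 1)/2.536 = 12.7.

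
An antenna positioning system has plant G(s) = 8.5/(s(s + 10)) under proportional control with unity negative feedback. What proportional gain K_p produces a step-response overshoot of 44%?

K_p = 46

From %OS = 100·exp(−πζ/√(1−ζ²)) = 44%, ζ = −ln(0.44)/√(π²+ln²(0.44)) = 0.2528.
Characteristic equation s² + 10s + 8.5K_p = 0 gives ζ = 10/(2√(8.5K_p)).
Setting ζ = 0.2528: √(8.5K_p) = 10/(2·0.2528) = 19.78, so K_p = 391.1/8.5 = 46.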